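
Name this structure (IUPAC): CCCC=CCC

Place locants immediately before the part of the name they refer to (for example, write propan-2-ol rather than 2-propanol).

The longest chain bearing the multiple bond is 7 carbons long (heptane).
There is one C=C double bond, indicated by the ending -ene.
The numbering direction is chosen so that numbering from this end puts the double bond at C-3 rather than C-4.
With this numbering: the double bond between C-3 and C-4.
The name is hept-3-ene.

hept-3-ene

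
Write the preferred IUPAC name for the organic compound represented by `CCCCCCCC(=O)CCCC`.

The longest chain bearing the carbonyl is 12 carbons long (dodecane).
The highest-priority functional group is a ketone (C=O on an internal carbon), so the name ends in -one.
The numbering direction is chosen so that numbering from this end puts the carbonyl group at C-5 rather than C-8.
With this numbering: the carbonyl at C-5.
The name is dodecan-5-one.

dodecan-5-one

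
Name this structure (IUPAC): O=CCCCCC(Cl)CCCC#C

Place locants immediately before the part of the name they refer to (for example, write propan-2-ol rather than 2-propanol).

6-chloroundec-10-ynal

The longest carbon chain that includes the –CHO group and the multiple bond has 11 carbons, so the parent hydride is undecane.
The highest-priority functional group is an aldehyde (terminal –CHO), so the name ends in -al.
There is one C≡C triple bond, indicated by the ending -yne.
The numbering direction is chosen so that the aldehyde carbon is C-1 by definition.
That gives the triple bond between C-10 and C-11; a chloro group at C-6.
The name is 6-chloroundec-10-ynal.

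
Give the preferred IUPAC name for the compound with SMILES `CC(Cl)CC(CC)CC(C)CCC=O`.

The longest carbon chain that includes the –CHO group has 9 carbons, so the parent hydride is nonane.
The highest-priority functional group is an aldehyde (terminal –CHO), so the name ends in -al.
Number the chain so that the aldehyde carbon is C-1 by definition.
With this numbering: a chloro group at C-8; an ethyl group at C-6; a methyl group at C-4.
Prefixes are listed alphabetically: chloro, ethyl, methyl.
Putting it together: 8-chloro-6-ethyl-4-methylnonanal.

8-chloro-6-ethyl-4-methylnonanal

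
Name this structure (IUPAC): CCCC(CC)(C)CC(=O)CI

4-ethyl-1-iodo-4-methylheptan-2-one

The longest chain bearing the carbonyl is 7 carbons long (heptane).
A ketone (C=O on an internal carbon) is the principal characteristic group, giving the suffix -one.
Number the chain so that numbering from this end puts the carbonyl group at C-2 rather than C-6.
With this numbering: the carbonyl at C-2; an ethyl group at C-4; an iodo group at C-1; a methyl group at C-4.
The substituents are ordered alphabetically, ignoring any di-/tri- multipliers.
The name is 4-ethyl-1-iodo-4-methylheptan-2-one.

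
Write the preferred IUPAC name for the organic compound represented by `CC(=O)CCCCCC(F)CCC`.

The longest carbon chain that includes the carbonyl has 11 carbons, so the parent hydride is undecane.
The highest-priority functional group is a ketone (C=O on an internal carbon), so the name ends in -one.
The numbering direction is chosen so that numbering from this end puts the carbonyl group at C-2 rather than C-10.
That gives the carbonyl at C-2; a fluoro group at C-8.
The name is 8-fluoroundecan-2-one.

8-fluoroundecan-2-one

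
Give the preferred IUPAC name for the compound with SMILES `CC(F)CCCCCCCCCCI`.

11-fluoro-1-iodododecane

The longest carbon chain is 12 atoms: the parent is dodecane.
The numbering direction is chosen so that the substituent locant set {1,11} is lower than {2,12} at the first point of difference.
This places a fluoro group at C-11; an iodo group at C-1.
Substituent prefixes are cited in alphabetical order (multiplying prefixes like di-/tri- are ignored for ordering).
Putting it together: 11-fluoro-1-iodododecane.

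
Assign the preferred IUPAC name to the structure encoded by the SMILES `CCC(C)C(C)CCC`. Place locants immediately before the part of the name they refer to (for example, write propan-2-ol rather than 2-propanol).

The longest carbon chain is 7 atoms: the parent is heptane.
Choose the numbering such that the substituent locant set {3,4} is lower than {4,5} at the first point of difference.
That gives methyl groups at C-3 and C-4.
Assembling the pieces gives 3,4-dimethylheptane.

3,4-dimethylheptane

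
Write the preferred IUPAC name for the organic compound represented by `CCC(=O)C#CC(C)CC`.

The longest carbon chain that includes the carbonyl and the multiple bond has 8 carbons, so the parent hydride is octane.
The principal characteristic group is a ketone (C=O on an internal carbon), named with the suffix -one.
The chain contains a C≡C triple bond, so the unsaturation ending is -yne.
Choose the numbering such that numbering from this end puts the carbonyl group at C-3 rather than C-6.
That gives the carbonyl at C-3; the triple bond between C-4 and C-5; a methyl group at C-6.
The name is 6-methyloct-4-yn-3-one.

6-methyloct-4-yn-3-one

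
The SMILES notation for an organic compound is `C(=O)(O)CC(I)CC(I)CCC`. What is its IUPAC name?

The longest carbon chain that includes the –COOH group has 8 carbons, so the parent hydride is octane.
A carboxylic acid (terminal –COOH) is the principal characteristic group, giving the suffix -oic acid.
Number the chain so that the carboxylic acid carbon is C-1 by definition.
This places iodo groups at C-3 and C-5.
Assembling the pieces gives 3,5-diiodooctanoic acid.

3,5-diiodooctanoic acid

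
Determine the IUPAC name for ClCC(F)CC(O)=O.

The longest chain bearing the –COOH group is 4 carbons long (butane).
The highest-priority functional group is a carboxylic acid (terminal –COOH), so the name ends in -oic acid.
Number the chain so that the carboxylic acid carbon is C-1 by definition.
This places a chloro group at C-4; a fluoro group at C-3.
The substituents are ordered alphabetically, ignoring any di-/tri- multipliers.
Putting it together: 4-chloro-3-fluorobutanoic acid.

4-chloro-3-fluorobutanoic acid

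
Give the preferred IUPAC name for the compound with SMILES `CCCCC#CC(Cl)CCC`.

The longest carbon chain that includes the multiple bond has 10 carbons, so the parent hydride is decane.
There is one C≡C triple bond, indicated by the ending -yne.
Number the chain so that the substituent locant set {4} is lower than {7} at the first point of difference.
This places the triple bond between C-5 and C-6; a chloro group at C-4.
Assembling the pieces gives 4-chlorodec-5-yne.

4-chlorodec-5-yne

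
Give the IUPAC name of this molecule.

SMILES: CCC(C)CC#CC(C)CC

3,7-dimethylnon-4-yne

The longest carbon chain that includes the multiple bond has 9 carbons, so the parent hydride is nonane.
A C≡C triple bond in the chain gives the infix -yne-.
The numbering direction is chosen so that numbering from this end puts the triple bond at C-4 rather than C-5.
This places the triple bond between C-4 and C-5; methyl groups at C-3 and C-7.
Putting it together: 3,7-dimethylnon-4-yne.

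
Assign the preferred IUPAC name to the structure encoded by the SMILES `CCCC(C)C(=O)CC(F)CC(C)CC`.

7-fluoro-4,9-dimethylundecan-5-one

Counting along the main chain through the carbonyl gives 11 carbons: the parent is undecane.
The principal characteristic group is a ketone (C=O on an internal carbon), named with the suffix -one.
Choose the numbering such that numbering from this end puts the carbonyl group at C-5 rather than C-7.
That gives the carbonyl at C-5; a fluoro group at C-7; methyl groups at C-4 and C-9.
The substituents are ordered alphabetically, ignoring any di-/tri- multipliers.
Assembling the pieces gives 7-fluoro-4,9-dimethylundecan-5-one.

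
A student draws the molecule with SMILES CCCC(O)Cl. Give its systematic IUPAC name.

1-chlorobutan-1-ol

The longest carbon chain that includes the –OH group has 4 carbons, so the parent hydride is butane.
The principal characteristic group is an alcohol (–OH), named with the suffix -ol.
The numbering direction is chosen so that numbering from this end puts the hydroxyl group at C-1 rather than C-4.
That gives the hydroxyl at C-1; a chloro group at C-1.
The name is 1-chlorobutan-1-ol.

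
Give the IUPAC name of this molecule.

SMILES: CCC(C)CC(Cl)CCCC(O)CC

7-chloro-9-methylundecan-3-ol

The longest chain bearing the –OH group is 11 carbons long (undecane).
An alcohol (–OH) is the principal characteristic group, giving the suffix -ol.
Number the chain so that numbering from this end puts the hydroxyl group at C-3 rather than C-9.
This places the hydroxyl at C-3; a chloro group at C-7; a methyl group at C-9.
Substituent prefixes are cited in alphabetical order (multiplying prefixes like di-/tri- are ignored for ordering).
Assembling the pieces gives 7-chloro-9-methylundecan-3-ol.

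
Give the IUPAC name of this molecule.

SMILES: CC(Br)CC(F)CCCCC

2-bromo-4-fluorononane

The parent chain contains 9 carbons (nonane).
The numbering direction is chosen so that the substituent locant set {2,4} is lower than {6,8} at the first point of difference.
This places a bromo group at C-2; a fluoro group at C-4.
Prefixes are listed alphabetically: bromo, fluoro.
The name is 2-bromo-4-fluorononane.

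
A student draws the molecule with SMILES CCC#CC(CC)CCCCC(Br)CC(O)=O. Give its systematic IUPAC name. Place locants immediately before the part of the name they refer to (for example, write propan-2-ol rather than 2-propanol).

3-bromo-8-ethyldodec-9-ynoic acid

Counting along the main chain through the –COOH group and the multiple bond gives 12 carbons: the parent is dodecane.
The highest-priority functional group is a carboxylic acid (terminal –COOH), so the name ends in -oic acid.
A C≡C triple bond in the chain gives the infix -yne-.
Number the chain so that the carboxylic acid carbon is C-1 by definition.
This places the triple bond between C-9 and C-10; a bromo group at C-3; an ethyl group at C-8.
The substituents are ordered alphabetically, ignoring any di-/tri- multipliers.
Putting it together: 3-bromo-8-ethyldodec-9-ynoic acid.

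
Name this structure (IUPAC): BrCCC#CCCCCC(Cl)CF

The longest carbon chain that includes the multiple bond has 10 carbons, so the parent hydride is decane.
There is one C≡C triple bond, indicated by the ending -yne.
The numbering direction is chosen so that numbering from this end puts the triple bond at C-3 rather than C-7.
This places the triple bond between C-3 and C-4; a bromo group at C-1; a chloro group at C-9; a fluoro group at C-10.
Substituent prefixes are cited in alphabetical order (multiplying prefixes like di-/tri- are ignored for ordering).
The name is 1-bromo-9-chloro-10-fluorodec-3-yne.

1-bromo-9-chloro-10-fluorodec-3-yne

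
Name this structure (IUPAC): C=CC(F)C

The longest chain bearing the multiple bond is 4 carbons long (butane).
A C=C double bond in the chain gives the infix -ene-.
Choose the numbering such that numbering from this end puts the double bond at C-1 rather than C-3.
This places the double bond between C-1 and C-2; a fluoro group at C-3.
Assembling the pieces gives 3-fluorobut-1-ene.

3-fluorobut-1-ene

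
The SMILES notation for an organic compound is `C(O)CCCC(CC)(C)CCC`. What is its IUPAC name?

5-ethyl-5-methyloctan-1-ol

The longest chain bearing the –OH group is 8 carbons long (octane).
The highest-priority functional group is an alcohol (–OH), so the name ends in -ol.
The numbering direction is chosen so that numbering from this end puts the hydroxyl group at C-1 rather than C-8.
This places the hydroxyl at C-1; an ethyl group at C-5; a methyl group at C-5.
Prefixes are listed alphabetically: ethyl, methyl.
The name is 5-ethyl-5-methyloctan-1-ol.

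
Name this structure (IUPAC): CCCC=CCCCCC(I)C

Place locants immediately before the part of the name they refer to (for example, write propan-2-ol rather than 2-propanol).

10-iodoundec-4-ene

Counting along the main chain through the multiple bond gives 11 carbons: the parent is undecane.
There is one C=C double bond, indicated by the ending -ene.
The numbering direction is chosen so that numbering from this end puts the double bond at C-4 rather than C-7.
That gives the double bond between C-4 and C-5; an iodo group at C-10.
Putting it together: 10-iodoundec-4-ene.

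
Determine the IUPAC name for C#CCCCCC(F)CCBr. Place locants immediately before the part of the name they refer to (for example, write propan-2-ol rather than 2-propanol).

The longest carbon chain that includes the multiple bond has 9 carbons, so the parent hydride is nonane.
The chain contains a C≡C triple bond, so the unsaturation ending is -yne.
The numbering direction is chosen so that numbering from this end puts the triple bond at C-1 rather than C-8.
That gives the triple bond between C-1 and C-2; a bromo group at C-9; a fluoro group at C-7.
The substituents are ordered alphabetically, ignoring any di-/tri- multipliers.
The name is 9-bromo-7-fluoronon-1-yne.

9-bromo-7-fluoronon-1-yne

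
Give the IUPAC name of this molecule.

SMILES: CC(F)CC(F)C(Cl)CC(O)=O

The longest carbon chain that includes the –COOH group has 7 carbons, so the parent hydride is heptane.
The principal characteristic group is a carboxylic acid (terminal –COOH), named with the suffix -oic acid.
The numbering direction is chosen so that the carboxylic acid carbon is C-1 by definition.
That gives a chloro group at C-3; fluoro groups at C-4 and C-6.
The substituents are ordered alphabetically, ignoring any di-/tri- multipliers.
The name is 3-chloro-4,6-difluoroheptanoic acid.

3-chloro-4,6-difluoroheptanoic acid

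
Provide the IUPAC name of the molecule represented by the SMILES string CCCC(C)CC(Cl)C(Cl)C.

2,3-dichloro-5-methyloctane

The parent chain contains 8 carbons (octane).
The numbering direction is chosen so that the substituent locant set {2,3,5} is lower than {4,6,7} at the first point of difference.
With this numbering: chloro groups at C-2 and C-3; a methyl group at C-5.
The substituents are ordered alphabetically, ignoring any di-/tri- multipliers.
Assembling the pieces gives 2,3-dichloro-5-methyloctane.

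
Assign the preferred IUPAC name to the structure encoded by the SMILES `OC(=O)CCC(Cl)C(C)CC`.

4-chloro-5-methylheptanoic acid

Counting along the main chain through the –COOH group gives 7 carbons: the parent is heptane.
A carboxylic acid (terminal –COOH) is the principal characteristic group, giving the suffix -oic acid.
Choose the numbering such that the carboxylic acid carbon is C-1 by definition.
This places a chloro group at C-4; a methyl group at C-5.
The substituents are ordered alphabetically, ignoring any di-/tri- multipliers.
Putting it together: 4-chloro-5-methylheptanoic acid.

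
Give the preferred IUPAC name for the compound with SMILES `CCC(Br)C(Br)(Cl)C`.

2,3-dibromo-2-chloropentane

The parent chain contains 5 carbons (pentane).
Choose the numbering such that the substituent locant set {2,2,3} is lower than {3,4,4} at the first point of difference.
This places bromo groups at C-2 and C-3; a chloro group at C-2.
The substituents are ordered alphabetically, ignoring any di-/tri- multipliers.
Assembling the pieces gives 2,3-dibromo-2-chloropentane.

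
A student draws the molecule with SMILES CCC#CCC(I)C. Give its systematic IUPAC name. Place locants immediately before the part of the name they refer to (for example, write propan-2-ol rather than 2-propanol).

The longest carbon chain that includes the multiple bond has 7 carbons, so the parent hydride is heptane.
A C≡C triple bond in the chain gives the infix -yne-.
Choose the numbering such that numbering from this end puts the triple bond at C-3 rather than C-4.
With this numbering: the triple bond between C-3 and C-4; an iodo group at C-6.
Putting it together: 6-iodohept-3-yne.

6-iodohept-3-yne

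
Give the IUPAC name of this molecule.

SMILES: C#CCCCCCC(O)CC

dec-9-yn-3-ol

The longest chain bearing the –OH group and the multiple bond is 10 carbons long (decane).
The principal characteristic group is an alcohol (–OH), named with the suffix -ol.
The chain contains a C≡C triple bond, so the unsaturation ending is -yne.
Choose the numbering such that numbering from this end puts the hydroxyl group at C-3 rather than C-8.
That gives the hydroxyl at C-3; the triple bond between C-9 and C-10.
Assembling the pieces gives dec-9-yn-3-ol.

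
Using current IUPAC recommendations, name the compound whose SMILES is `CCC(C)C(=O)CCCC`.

3-methyloctan-4-one

Counting along the main chain through the carbonyl gives 8 carbons: the parent is octane.
The highest-priority functional group is a ketone (C=O on an internal carbon), so the name ends in -one.
Choose the numbering such that numbering from this end puts the carbonyl group at C-4 rather than C-5.
With this numbering: the carbonyl at C-4; a methyl group at C-3.
Putting it together: 3-methyloctan-4-one.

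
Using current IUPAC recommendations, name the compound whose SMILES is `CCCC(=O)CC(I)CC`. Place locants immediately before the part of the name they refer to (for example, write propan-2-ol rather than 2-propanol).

6-iodooctan-4-one

The longest carbon chain that includes the carbonyl has 8 carbons, so the parent hydride is octane.
A ketone (C=O on an internal carbon) is the principal characteristic group, giving the suffix -one.
Choose the numbering such that numbering from this end puts the carbonyl group at C-4 rather than C-5.
With this numbering: the carbonyl at C-4; an iodo group at C-6.
The name is 6-iodooctan-4-one.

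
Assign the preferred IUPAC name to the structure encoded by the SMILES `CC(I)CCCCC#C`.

The longest carbon chain that includes the multiple bond has 8 carbons, so the parent hydride is octane.
The chain contains a C≡C triple bond, so the unsaturation ending is -yne.
Choose the numbering such that numbering from this end puts the triple bond at C-1 rather than C-7.
That gives the triple bond between C-1 and C-2; an iodo group at C-7.
Putting it together: 7-iodooct-1-yne.

7-iodooct-1-yne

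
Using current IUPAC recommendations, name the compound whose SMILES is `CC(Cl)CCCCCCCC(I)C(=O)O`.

The longest carbon chain that includes the –COOH group has 11 carbons, so the parent hydride is undecane.
The principal characteristic group is a carboxylic acid (terminal –COOH), named with the suffix -oic acid.
Choose the numbering such that the carboxylic acid carbon is C-1 by definition.
This places a chloro group at C-10; an iodo group at C-2.
The substituents are ordered alphabetically, ignoring any di-/tri- multipliers.
The name is 10-chloro-2-iodoundecanoic acid.

10-chloro-2-iodoundecanoic acid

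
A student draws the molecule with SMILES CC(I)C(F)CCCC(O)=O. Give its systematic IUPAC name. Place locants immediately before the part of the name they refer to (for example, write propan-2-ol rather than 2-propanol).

The longest chain bearing the –COOH group is 7 carbons long (heptane).
The highest-priority functional group is a carboxylic acid (terminal –COOH), so the name ends in -oic acid.
Choose the numbering such that the carboxylic acid carbon is C-1 by definition.
This places a fluoro group at C-5; an iodo group at C-6.
The substituents are ordered alphabetically, ignoring any di-/tri- multipliers.
Putting it together: 5-fluoro-6-iodoheptanoic acid.

5-fluoro-6-iodoheptanoic acid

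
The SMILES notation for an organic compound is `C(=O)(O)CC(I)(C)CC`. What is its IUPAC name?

Counting along the main chain through the –COOH group gives 5 carbons: the parent is pentane.
A carboxylic acid (terminal –COOH) is the principal characteristic group, giving the suffix -oic acid.
Number the chain so that the carboxylic acid carbon is C-1 by definition.
With this numbering: an iodo group at C-3; a methyl group at C-3.
Substituent prefixes are cited in alphabetical order (multiplying prefixes like di-/tri- are ignored for ordering).
Assembling the pieces gives 3-iodo-3-methylpentanoic acid.

3-iodo-3-methylpentanoic acid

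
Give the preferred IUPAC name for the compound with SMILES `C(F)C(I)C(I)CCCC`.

The longest continuous carbon chain has 7 atoms, so the parent hydride is heptane.
Number the chain so that the substituent locant set {1,2,3} is lower than {5,6,7} at the first point of difference.
With this numbering: a fluoro group at C-1; iodo groups at C-2 and C-3.
The substituents are ordered alphabetically, ignoring any di-/tri- multipliers.
Putting it together: 1-fluoro-2,3-diiodoheptane.

1-fluoro-2,3-diiodoheptane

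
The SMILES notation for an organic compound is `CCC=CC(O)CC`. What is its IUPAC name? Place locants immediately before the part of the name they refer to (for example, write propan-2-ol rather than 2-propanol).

The longest chain bearing the –OH group and the multiple bond is 7 carbons long (heptane).
The highest-priority functional group is an alcohol (–OH), so the name ends in -ol.
The chain contains a C=C double bond, so the unsaturation ending is -ene.
Number the chain so that numbering from this end puts the hydroxyl group at C-3 rather than C-5.
This places the hydroxyl at C-3; the double bond between C-4 and C-5.
Putting it together: hept-4-en-3-ol.

hept-4-en-3-ol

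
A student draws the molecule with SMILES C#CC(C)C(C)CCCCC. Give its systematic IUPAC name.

3,4-dimethylnon-1-yne

The longest carbon chain that includes the multiple bond has 9 carbons, so the parent hydride is nonane.
A C≡C triple bond in the chain gives the infix -yne-.
The numbering direction is chosen so that numbering from this end puts the triple bond at C-1 rather than C-8.
That gives the triple bond between C-1 and C-2; methyl groups at C-3 and C-4.
Assembling the pieces gives 3,4-dimethylnon-1-yne.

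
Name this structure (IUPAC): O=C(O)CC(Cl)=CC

3-chloropent-3-enoic acid

Counting along the main chain through the –COOH group and the multiple bond gives 5 carbons: the parent is pentane.
The principal characteristic group is a carboxylic acid (terminal –COOH), named with the suffix -oic acid.
The chain contains a C=C double bond, so the unsaturation ending is -ene.
Choose the numbering such that the carboxylic acid carbon is C-1 by definition.
With this numbering: the double bond between C-3 and C-4; a chloro group at C-3.
Assembling the pieces gives 3-chloropent-3-enoic acid.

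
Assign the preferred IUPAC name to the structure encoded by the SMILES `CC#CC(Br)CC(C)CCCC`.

4-bromo-6-methyldec-2-yne

Counting along the main chain through the multiple bond gives 10 carbons: the parent is decane.
There is one C≡C triple bond, indicated by the ending -yne.
Choose the numbering such that numbering from this end puts the triple bond at C-2 rather than C-8.
With this numbering: the triple bond between C-2 and C-3; a bromo group at C-4; a methyl group at C-6.
Prefixes are listed alphabetically: bromo, methyl.
Putting it together: 4-bromo-6-methyldec-2-yne.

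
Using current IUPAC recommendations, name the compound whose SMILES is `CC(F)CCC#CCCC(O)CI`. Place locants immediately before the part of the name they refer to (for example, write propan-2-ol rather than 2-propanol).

Counting along the main chain through the –OH group and the multiple bond gives 10 carbons: the parent is decane.
The highest-priority functional group is an alcohol (–OH), so the name ends in -ol.
There is one C≡C triple bond, indicated by the ending -yne.
Choose the numbering such that numbering from this end puts the hydroxyl group at C-2 rather than C-9.
With this numbering: the hydroxyl at C-2; the triple bond between C-5 and C-6; a fluoro group at C-9; an iodo group at C-1.
Prefixes are listed alphabetically: fluoro, iodo.
Putting it together: 9-fluoro-1-iododec-5-yn-2-ol.

9-fluoro-1-iododec-5-yn-2-ol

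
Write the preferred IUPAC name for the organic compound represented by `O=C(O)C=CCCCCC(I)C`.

The longest chain bearing the –COOH group and the multiple bond is 9 carbons long (nonane).
The principal characteristic group is a carboxylic acid (terminal –COOH), named with the suffix -oic acid.
The chain contains a C=C double bond, so the unsaturation ending is -ene.
The numbering direction is chosen so that the carboxylic acid carbon is C-1 by definition.
That gives the double bond between C-2 and C-3; an iodo group at C-8.
The name is 8-iodonon-2-enoic acid.

8-iodonon-2-enoic acid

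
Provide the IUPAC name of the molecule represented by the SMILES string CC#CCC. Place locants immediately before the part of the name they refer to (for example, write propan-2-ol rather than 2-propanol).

pent-2-yne

Counting along the main chain through the multiple bond gives 5 carbons: the parent is pentane.
A C≡C triple bond in the chain gives the infix -yne-.
Choose the numbering such that numbering from this end puts the triple bond at C-2 rather than C-3.
This places the triple bond between C-2 and C-3.
Putting it together: pent-2-yne.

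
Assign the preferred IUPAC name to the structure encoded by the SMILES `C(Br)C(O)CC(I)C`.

1-bromo-4-iodopentan-2-ol

Counting along the main chain through the –OH group gives 5 carbons: the parent is pentane.
The principal characteristic group is an alcohol (–OH), named with the suffix -ol.
Choose the numbering such that numbering from this end puts the hydroxyl group at C-2 rather than C-4.
With this numbering: the hydroxyl at C-2; a bromo group at C-1; an iodo group at C-4.
Prefixes are listed alphabetically: bromo, iodo.
Assembling the pieces gives 1-bromo-4-iodopentan-2-ol.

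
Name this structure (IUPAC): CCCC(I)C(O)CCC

5-iodooctan-4-ol

The longest chain bearing the –OH group is 8 carbons long (octane).
An alcohol (–OH) is the principal characteristic group, giving the suffix -ol.
Choose the numbering such that numbering from this end puts the hydroxyl group at C-4 rather than C-5.
That gives the hydroxyl at C-4; an iodo group at C-5.
The name is 5-iodooctan-4-ol.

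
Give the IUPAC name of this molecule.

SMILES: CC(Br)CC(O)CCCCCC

2-bromodecan-4-ol

The longest chain bearing the –OH group is 10 carbons long (decane).
The highest-priority functional group is an alcohol (–OH), so the name ends in -ol.
The numbering direction is chosen so that numbering from this end puts the hydroxyl group at C-4 rather than C-7.
With this numbering: the hydroxyl at C-4; a bromo group at C-2.
The name is 2-bromodecan-4-ol.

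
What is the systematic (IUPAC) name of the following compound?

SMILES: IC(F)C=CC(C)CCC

Counting along the main chain through the multiple bond gives 7 carbons: the parent is heptane.
The chain contains a C=C double bond, so the unsaturation ending is -ene.
Choose the numbering such that numbering from this end puts the double bond at C-2 rather than C-5.
That gives the double bond between C-2 and C-3; a fluoro group at C-1; an iodo group at C-1; a methyl group at C-4.
Prefixes are listed alphabetically: fluoro, iodo, methyl.
Assembling the pieces gives 1-fluoro-1-iodo-4-methylhept-2-ene.

1-fluoro-1-iodo-4-methylhept-2-ene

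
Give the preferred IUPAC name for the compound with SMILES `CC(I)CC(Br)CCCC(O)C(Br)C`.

2,7-dibromo-9-iododecan-3-ol

Counting along the main chain through the –OH group gives 10 carbons: the parent is decane.
The highest-priority functional group is an alcohol (–OH), so the name ends in -ol.
Number the chain so that numbering from this end puts the hydroxyl group at C-3 rather than C-8.
With this numbering: the hydroxyl at C-3; bromo groups at C-2 and C-7; an iodo group at C-9.
The substituents are ordered alphabetically, ignoring any di-/tri- multipliers.
Putting it together: 2,7-dibromo-9-iododecan-3-ol.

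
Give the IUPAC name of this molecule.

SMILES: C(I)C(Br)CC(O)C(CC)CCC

2-bromo-5-ethyl-1-iodooctan-4-ol

The longest chain bearing the –OH group is 8 carbons long (octane).
The highest-priority functional group is an alcohol (–OH), so the name ends in -ol.
The numbering direction is chosen so that numbering from this end puts the hydroxyl group at C-4 rather than C-5.
That gives the hydroxyl at C-4; a bromo group at C-2; an ethyl group at C-5; an iodo group at C-1.
Substituent prefixes are cited in alphabetical order (multiplying prefixes like di-/tri- are ignored for ordering).
Assembling the pieces gives 2-bromo-5-ethyl-1-iodooctan-4-ol.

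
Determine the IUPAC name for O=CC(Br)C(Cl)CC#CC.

2-bromo-3-chlorohept-5-ynal

The longest chain bearing the –CHO group and the multiple bond is 7 carbons long (heptane).
The highest-priority functional group is an aldehyde (terminal –CHO), so the name ends in -al.
There is one C≡C triple bond, indicated by the ending -yne.
The numbering direction is chosen so that the aldehyde carbon is C-1 by definition.
With this numbering: the triple bond between C-5 and C-6; a bromo group at C-2; a chloro group at C-3.
Substituent prefixes are cited in alphabetical order (multiplying prefixes like di-/tri- are ignored for ordering).
Assembling the pieces gives 2-bromo-3-chlorohept-5-ynal.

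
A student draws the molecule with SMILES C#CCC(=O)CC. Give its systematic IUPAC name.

The longest chain bearing the carbonyl and the multiple bond is 6 carbons long (hexane).
A ketone (C=O on an internal carbon) is the principal characteristic group, giving the suffix -one.
A C≡C triple bond in the chain gives the infix -yne-.
Number the chain so that numbering from this end puts the carbonyl group at C-3 rather than C-4.
With this numbering: the carbonyl at C-3; the triple bond between C-5 and C-6.
Assembling the pieces gives hex-5-yn-3-one.

hex-5-yn-3-one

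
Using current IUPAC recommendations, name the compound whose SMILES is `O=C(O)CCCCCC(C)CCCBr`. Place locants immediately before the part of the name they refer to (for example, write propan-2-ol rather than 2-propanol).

Counting along the main chain through the –COOH group gives 10 carbons: the parent is decane.
The principal characteristic group is a carboxylic acid (terminal –COOH), named with the suffix -oic acid.
Number the chain so that the carboxylic acid carbon is C-1 by definition.
This places a bromo group at C-10; a methyl group at C-7.
Substituent prefixes are cited in alphabetical order (multiplying prefixes like di-/tri- are ignored for ordering).
Assembling the pieces gives 10-bromo-7-methyldecanoic acid.

10-bromo-7-methyldecanoic acid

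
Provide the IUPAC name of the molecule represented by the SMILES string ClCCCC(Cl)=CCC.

4,7-dichlorohept-3-ene

The longest carbon chain that includes the multiple bond has 7 carbons, so the parent hydride is heptane.
There is one C=C double bond, indicated by the ending -ene.
Choose the numbering such that numbering from this end puts the double bond at C-3 rather than C-4.
This places the double bond between C-3 and C-4; chloro groups at C-4 and C-7.
Putting it together: 4,7-dichlorohept-3-ene.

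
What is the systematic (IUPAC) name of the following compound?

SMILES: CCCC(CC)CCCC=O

5-ethyloctanal

The longest chain bearing the –CHO group is 8 carbons long (octane).
The highest-priority functional group is an aldehyde (terminal –CHO), so the name ends in -al.
Number the chain so that the aldehyde carbon is C-1 by definition.
This places an ethyl group at C-5.
Assembling the pieces gives 5-ethyloctanal.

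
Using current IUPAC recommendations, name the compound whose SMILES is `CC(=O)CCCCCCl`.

The longest carbon chain that includes the carbonyl has 7 carbons, so the parent hydride is heptane.
The principal characteristic group is a ketone (C=O on an internal carbon), named with the suffix -one.
Number the chain so that numbering from this end puts the carbonyl group at C-2 rather than C-6.
With this numbering: the carbonyl at C-2; a chloro group at C-7.
Putting it together: 7-chloroheptan-2-one.

7-chloroheptan-2-one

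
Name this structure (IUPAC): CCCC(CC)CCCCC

The longest continuous carbon chain has 9 atoms, so the parent hydride is nonane.
Choose the numbering such that the substituent locant set {4} is lower than {6} at the first point of difference.
With this numbering: an ethyl group at C-4.
Assembling the pieces gives 4-ethylnonane.

4-ethylnonane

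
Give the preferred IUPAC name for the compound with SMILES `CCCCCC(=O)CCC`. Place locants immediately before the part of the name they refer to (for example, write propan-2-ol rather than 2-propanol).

The longest carbon chain that includes the carbonyl has 9 carbons, so the parent hydride is nonane.
The principal characteristic group is a ketone (C=O on an internal carbon), named with the suffix -one.
Number the chain so that numbering from this end puts the carbonyl group at C-4 rather than C-6.
That gives the carbonyl at C-4.
The name is nonan-4-one.

nonan-4-one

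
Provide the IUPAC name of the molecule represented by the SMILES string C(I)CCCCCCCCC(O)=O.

The longest carbon chain that includes the –COOH group has 10 carbons, so the parent hydride is decane.
The principal characteristic group is a carboxylic acid (terminal –COOH), named with the suffix -oic acid.
Choose the numbering such that the carboxylic acid carbon is C-1 by definition.
This places an iodo group at C-10.
Assembling the pieces gives 10-iododecanoic acid.

10-iododecanoic acid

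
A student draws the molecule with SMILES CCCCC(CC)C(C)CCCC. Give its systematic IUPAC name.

5-ethyl-6-methyldecane

The parent chain contains 10 carbons (decane).
Number the chain so that the locant sets are identical either way, so the alphabetically earlier ethyl substituent takes the lower locant (5 rather than 6).
With this numbering: an ethyl group at C-5; a methyl group at C-6.
The substituents are ordered alphabetically, ignoring any di-/tri- multipliers.
Assembling the pieces gives 5-ethyl-6-methyldecane.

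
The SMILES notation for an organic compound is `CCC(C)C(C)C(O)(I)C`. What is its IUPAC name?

2-iodo-3,4-dimethylhexan-2-ol

The longest chain bearing the –OH group is 6 carbons long (hexane).
An alcohol (–OH) is the principal characteristic group, giving the suffix -ol.
The numbering direction is chosen so that numbering from this end puts the hydroxyl group at C-2 rather than C-5.
This places the hydroxyl at C-2; an iodo group at C-2; methyl groups at C-3 and C-4.
The substituents are ordered alphabetically, ignoring any di-/tri- multipliers.
Assembling the pieces gives 2-iodo-3,4-dimethylhexan-2-ol.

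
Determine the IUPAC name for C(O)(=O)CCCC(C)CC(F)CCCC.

7-fluoro-5-methylundecanoic acid

The longest chain bearing the –COOH group is 11 carbons long (undecane).
A carboxylic acid (terminal –COOH) is the principal characteristic group, giving the suffix -oic acid.
The numbering direction is chosen so that the carboxylic acid carbon is C-1 by definition.
This places a fluoro group at C-7; a methyl group at C-5.
Prefixes are listed alphabetically: fluoro, methyl.
The name is 7-fluoro-5-methylundecanoic acid.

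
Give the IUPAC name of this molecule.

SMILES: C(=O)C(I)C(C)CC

2-iodo-3-methylpentanal

Counting along the main chain through the –CHO group gives 5 carbons: the parent is pentane.
The highest-priority functional group is an aldehyde (terminal –CHO), so the name ends in -al.
The numbering direction is chosen so that the aldehyde carbon is C-1 by definition.
With this numbering: an iodo group at C-2; a methyl group at C-3.
The substituents are ordered alphabetically, ignoring any di-/tri- multipliers.
Putting it together: 2-iodo-3-methylpentanal.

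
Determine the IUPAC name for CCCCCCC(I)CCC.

4-iododecane

The parent chain contains 10 carbons (decane).
Choose the numbering such that the substituent locant set {4} is lower than {7} at the first point of difference.
This places an iodo group at C-4.
The name is 4-iododecane.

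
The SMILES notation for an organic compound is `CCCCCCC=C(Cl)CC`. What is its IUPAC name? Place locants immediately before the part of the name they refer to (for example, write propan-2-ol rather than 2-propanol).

3-chlorodec-3-ene

Counting along the main chain through the multiple bond gives 10 carbons: the parent is decane.
There is one C=C double bond, indicated by the ending -ene.
Number the chain so that numbering from this end puts the double bond at C-3 rather than C-7.
That gives the double bond between C-3 and C-4; a chloro group at C-3.
Putting it together: 3-chlorodec-3-ene.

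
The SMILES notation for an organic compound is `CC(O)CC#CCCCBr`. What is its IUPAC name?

The longest chain bearing the –OH group and the multiple bond is 8 carbons long (octane).
An alcohol (–OH) is the principal characteristic group, giving the suffix -ol.
A C≡C triple bond in the chain gives the infix -yne-.
The numbering direction is chosen so that numbering from this end puts the hydroxyl group at C-2 rather than C-7.
This places the hydroxyl at C-2; the triple bond between C-4 and C-5; a bromo group at C-8.
Putting it together: 8-bromooct-4-yn-2-ol.

8-bromooct-4-yn-2-ol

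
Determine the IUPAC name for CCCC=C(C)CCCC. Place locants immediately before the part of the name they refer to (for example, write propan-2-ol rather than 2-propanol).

Counting along the main chain through the multiple bond gives 9 carbons: the parent is nonane.
A C=C double bond in the chain gives the infix -ene-.
Number the chain so that numbering from this end puts the double bond at C-4 rather than C-5.
That gives the double bond between C-4 and C-5; a methyl group at C-5.
Putting it together: 5-methylnon-4-ene.

5-methylnon-4-ene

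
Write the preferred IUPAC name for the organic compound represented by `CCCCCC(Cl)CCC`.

4-chlorononane

The parent chain contains 9 carbons (nonane).
Number the chain so that the substituent locant set {4} is lower than {6} at the first point of difference.
With this numbering: a chloro group at C-4.
Putting it together: 4-chlorononane.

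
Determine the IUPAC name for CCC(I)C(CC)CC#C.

4-ethyl-5-iodohept-1-yne

The longest carbon chain that includes the multiple bond has 7 carbons, so the parent hydride is heptane.
A C≡C triple bond in the chain gives the infix -yne-.
The numbering direction is chosen so that numbering from this end puts the triple bond at C-1 rather than C-6.
This places the triple bond between C-1 and C-2; an ethyl group at C-4; an iodo group at C-5.
Substituent prefixes are cited in alphabetical order (multiplying prefixes like di-/tri- are ignored for ordering).
Assembling the pieces gives 4-ethyl-5-iodohept-1-yne.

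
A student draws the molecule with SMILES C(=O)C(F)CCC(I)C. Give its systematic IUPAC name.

Counting along the main chain through the –CHO group gives 6 carbons: the parent is hexane.
The highest-priority functional group is an aldehyde (terminal –CHO), so the name ends in -al.
Choose the numbering such that the aldehyde carbon is C-1 by definition.
With this numbering: a fluoro group at C-2; an iodo group at C-5.
Substituent prefixes are cited in alphabetical order (multiplying prefixes like di-/tri- are ignored for ordering).
Assembling the pieces gives 2-fluoro-5-iodohexanal.

2-fluoro-5-iodohexanal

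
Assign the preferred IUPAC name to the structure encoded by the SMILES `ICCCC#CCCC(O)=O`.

Counting along the main chain through the –COOH group and the multiple bond gives 8 carbons: the parent is octane.
A carboxylic acid (terminal –COOH) is the principal characteristic group, giving the suffix -oic acid.
The chain contains a C≡C triple bond, so the unsaturation ending is -yne.
Number the chain so that the carboxylic acid carbon is C-1 by definition.
That gives the triple bond between C-4 and C-5; an iodo group at C-8.
Putting it together: 8-iodooct-4-ynoic acid.

8-iodooct-4-ynoic acid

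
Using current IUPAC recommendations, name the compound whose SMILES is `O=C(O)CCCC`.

The longest chain bearing the –COOH group is 5 carbons long (pentane).
A carboxylic acid (terminal –COOH) is the principal characteristic group, giving the suffix -oic acid.
Number the chain so that the carboxylic acid carbon is C-1 by definition.
Assembling the pieces gives pentanoic acid.

pentanoic acid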